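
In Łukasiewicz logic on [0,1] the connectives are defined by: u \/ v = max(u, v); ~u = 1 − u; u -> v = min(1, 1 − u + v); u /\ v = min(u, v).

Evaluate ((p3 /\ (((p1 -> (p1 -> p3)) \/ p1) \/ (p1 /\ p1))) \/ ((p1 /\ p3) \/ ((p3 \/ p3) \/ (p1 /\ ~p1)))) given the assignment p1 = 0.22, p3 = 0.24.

(p1 -> p3): min(1, 1 − 0.22 + 0.24) = 1
(p1 -> (p1 -> p3)): min(1, 1 − 0.22 + 1) = 1
((p1 -> (p1 -> p3)) \/ p1) = max(1, 0.22) = 1
(p1 /\ p1) = min(0.22, 0.22) = 0.22
(((p1 -> (p1 -> p3)) \/ p1) \/ (p1 /\ p1)) = max(1, 0.22) = 1
(p3 /\ (((p1 -> (p1 -> p3)) \/ p1) \/ (p1 /\ p1))) = min(0.24, 1) = 0.24
(p1 /\ p3) = min(0.22, 0.24) = 0.22
(p3 \/ p3) = max(0.24, 0.24) = 0.24
~p1: Łukasiewicz ¬ gives 1 − 0.22 = 0.78
(p1 /\ ~p1) = min(0.22, 0.78) = 0.22
((p3 \/ p3) \/ (p1 /\ ~p1)) = max(0.24, 0.22) = 0.24
((p1 /\ p3) \/ ((p3 \/ p3) \/ (p1 /\ ~p1))) = max(0.22, 0.24) = 0.24
((p3 /\ (((p1 -> (p1 -> p3)) \/ p1) \/ (p1 /\ p1))) \/ ((p1 /\ p3) \/ ((p3 \/ p3) \/ (p1 /\ ~p1)))) = max(0.24, 0.24) = 0.24

0.24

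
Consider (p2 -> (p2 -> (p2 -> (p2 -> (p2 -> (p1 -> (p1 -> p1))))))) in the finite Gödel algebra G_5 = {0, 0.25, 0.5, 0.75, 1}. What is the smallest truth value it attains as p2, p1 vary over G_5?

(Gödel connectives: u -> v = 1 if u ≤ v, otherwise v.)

Every assignment gives 1. For instance at p2 = 0, p1 = 0:
  (p1 -> p1): 0 ≤ 0, so result = 1
  (p1 -> (p1 -> p1)): 0 ≤ 1, so result = 1
  (p2 -> (p1 -> (p1 -> p1))): 0 ≤ 1, so result = 1
  (p2 -> (p2 -> (p1 -> (p1 -> p1)))): 0 ≤ 1, so result = 1
  (p2 -> (p2 -> (p2 -> (p1 -> (p1 -> p1))))): 0 ≤ 1, so result = 1
  (p2 -> (p2 -> (p2 -> (p2 -> (p1 -> (p1 -> p1)))))): 0 ≤ 1, so result = 1
  (p2 -> (p2 -> (p2 -> (p2 -> (p2 -> (p1 -> (p1 -> p1))))))): 0 ≤ 1, so result = 1
All 25 assignments give value 1 — the formula is a G_5-tautology.

1.00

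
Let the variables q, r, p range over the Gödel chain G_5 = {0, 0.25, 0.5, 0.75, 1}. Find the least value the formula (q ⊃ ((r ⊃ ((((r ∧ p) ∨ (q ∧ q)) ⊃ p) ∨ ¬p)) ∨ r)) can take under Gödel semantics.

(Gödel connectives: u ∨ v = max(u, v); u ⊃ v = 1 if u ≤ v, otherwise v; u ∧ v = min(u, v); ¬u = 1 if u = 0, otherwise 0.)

0.50

The minimum is attained at q = 0.75, r = 0.5, p = 0.25:
  (r ∧ p) = min(0.5, 0.25) = 0.25
  (q ∧ q) = min(0.75, 0.75) = 0.75
  ((r ∧ p) ∨ (q ∧ q)) = max(0.25, 0.75) = 0.75
  (((r ∧ p) ∨ (q ∧ q)) ⊃ p): 0.75 > 0.25, so result = 0.25
  ¬p: Gödel ¬ of 0.25 = 0 (operand ≠ 0)
  ((((r ∧ p) ∨ (q ∧ q)) ⊃ p) ∨ ¬p) = max(0.25, 0) = 0.25
  (r ⊃ ((((r ∧ p) ∨ (q ∧ q)) ⊃ p) ∨ ¬p)): 0.5 > 0.25, so result = 0.25
  ((r ⊃ ((((r ∧ p) ∨ (q ∧ q)) ⊃ p) ∨ ¬p)) ∨ r) = max(0.25, 0.5) = 0.5
  (q ⊃ ((r ⊃ ((((r ∧ p) ∨ (q ∧ q)) ⊃ p) ∨ ¬p)) ∨ r)): 0.75 > 0.5, so result = 0.5
Checking all 125 assignments confirms none give a value below 0.50.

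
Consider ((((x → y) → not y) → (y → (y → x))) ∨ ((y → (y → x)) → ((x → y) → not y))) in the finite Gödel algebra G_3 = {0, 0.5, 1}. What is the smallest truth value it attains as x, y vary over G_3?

Every assignment gives 1. For instance at x = 0, y = 0:
  (x → y): 0 ≤ 0, so result = 1
  not y: Gödel ¬ of 0 = 1 (operand is 0)
  ((x → y) → not y): 1 ≤ 1, so result = 1
  (y → x): 0 ≤ 0, so result = 1
  (y → (y → x)): 0 ≤ 1, so result = 1
  (((x → y) → not y) → (y → (y → x))): 1 ≤ 1, so result = 1
  (y → x): 0 ≤ 0, so result = 1
  (y → (y → x)): 0 ≤ 1, so result = 1
  (x → y): 0 ≤ 0, so result = 1
  not y: Gödel ¬ of 0 = 1 (operand is 0)
  ((x → y) → not y): 1 ≤ 1, so result = 1
  ((y → (y → x)) → ((x → y) → not y)): 1 ≤ 1, so result = 1
  ((((x → y) → not y) → (y → (y → x))) ∨ ((y → (y → x)) → ((x → y) → not y))) = max(1, 1) = 1
All 9 assignments give value 1 — the formula is a G_3-tautology.

1.00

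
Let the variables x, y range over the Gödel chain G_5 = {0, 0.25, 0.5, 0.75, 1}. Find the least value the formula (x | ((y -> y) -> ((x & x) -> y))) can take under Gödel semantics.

0.25

The minimum is attained at x = 0.25, y = 0:
  (y -> y): 0 ≤ 0, so result = 1
  (x & x) = min(0.25, 0.25) = 0.25
  ((x & x) -> y): 0.25 > 0, so result = 0
  ((y -> y) -> ((x & x) -> y)): 1 > 0, so result = 0
  (x | ((y -> y) -> ((x & x) -> y))) = max(0.25, 0) = 0.25
Checking all 25 assignments confirms none give a value below 0.25.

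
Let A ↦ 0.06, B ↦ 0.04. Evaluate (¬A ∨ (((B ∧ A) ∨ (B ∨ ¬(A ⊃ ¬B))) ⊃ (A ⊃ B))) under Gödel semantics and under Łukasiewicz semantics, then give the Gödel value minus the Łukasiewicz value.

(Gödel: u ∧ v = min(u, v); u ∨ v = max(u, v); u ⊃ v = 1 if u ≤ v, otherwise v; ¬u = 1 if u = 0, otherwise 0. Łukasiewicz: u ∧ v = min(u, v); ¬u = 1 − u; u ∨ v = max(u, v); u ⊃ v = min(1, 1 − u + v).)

Gödel evaluation:
  ¬A: Gödel ¬ of 0.06 = 0 (operand ≠ 0)
  (B ∧ A) = min(0.04, 0.06) = 0.04
  ¬B: Gödel ¬ of 0.04 = 0 (operand ≠ 0)
  (A ⊃ ¬B): 0.06 > 0, so result = 0
  ¬(A ⊃ ¬B): Gödel ¬ of 0 = 1 (operand is 0)
  (B ∨ ¬(A ⊃ ¬B)) = max(0.04, 1) = 1
  ((B ∧ A) ∨ (B ∨ ¬(A ⊃ ¬B))) = max(0.04, 1) = 1
  (A ⊃ B): 0.06 > 0.04, so result = 0.04
  (((B ∧ A) ∨ (B ∨ ¬(A ⊃ ¬B))) ⊃ (A ⊃ B)): 1 > 0.04, so result = 0.04
  (¬A ∨ (((B ∧ A) ∨ (B ∨ ¬(A ⊃ ¬B))) ⊃ (A ⊃ B))) = max(0, 0.04) = 0.04
  Gödel value = 0.04
Łukasiewicz evaluation:
  ¬A: Łukasiewicz ¬ gives 1 − 0.06 = 0.94
  (B ∧ A) = min(0.04, 0.06) = 0.04
  ¬B: Łukasiewicz ¬ gives 1 − 0.04 = 0.96
  (A ⊃ ¬B): min(1, 1 − 0.06 + 0.96) = 1
  ¬(A ⊃ ¬B): Łukasiewicz ¬ gives 1 − 1 = 0
  (B ∨ ¬(A ⊃ ¬B)) = max(0.04, 0) = 0.04
  ((B ∧ A) ∨ (B ∨ ¬(A ⊃ ¬B))) = max(0.04, 0.04) = 0.04
  (A ⊃ B): min(1, 1 − 0.06 + 0.04) = 0.98
  (((B ∧ A) ∨ (B ∨ ¬(A ⊃ ¬B))) ⊃ (A ⊃ B)): min(1, 1 − 0.04 + 0.98) = 1
  (¬A ∨ (((B ∧ A) ∨ (B ∨ ¬(A ⊃ ¬B))) ⊃ (A ⊃ B))) = max(0.94, 1) = 1
  Łukasiewicz value = 1
Difference: 0.04 − 1 = -0.96

-0.96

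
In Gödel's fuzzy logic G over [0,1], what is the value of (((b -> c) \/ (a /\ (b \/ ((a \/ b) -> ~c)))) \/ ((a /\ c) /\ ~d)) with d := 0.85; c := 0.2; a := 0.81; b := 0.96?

(b -> c): 0.96 > 0.2, so result = 0.2
(a \/ b) = max(0.81, 0.96) = 0.96
~c: Gödel ¬ of 0.2 = 0 (operand ≠ 0)
((a \/ b) -> ~c): 0.96 > 0, so result = 0
(b \/ ((a \/ b) -> ~c)) = max(0.96, 0) = 0.96
(a /\ (b \/ ((a \/ b) -> ~c))) = min(0.81, 0.96) = 0.81
((b -> c) \/ (a /\ (b \/ ((a \/ b) -> ~c)))) = max(0.2, 0.81) = 0.81
(a /\ c) = min(0.81, 0.2) = 0.2
~d: Gödel ¬ of 0.85 = 0 (operand ≠ 0)
((a /\ c) /\ ~d) = min(0.2, 0) = 0
(((b -> c) \/ (a /\ (b \/ ((a \/ b) -> ~c)))) \/ ((a /\ c) /\ ~d)) = max(0.81, 0) = 0.81

0.81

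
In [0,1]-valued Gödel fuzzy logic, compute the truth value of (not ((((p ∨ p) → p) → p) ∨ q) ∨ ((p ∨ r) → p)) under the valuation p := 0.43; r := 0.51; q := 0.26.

(p ∨ p) = max(0.43, 0.43) = 0.43
((p ∨ p) → p): 0.43 ≤ 0.43, so result = 1
(((p ∨ p) → p) → p): 1 > 0.43, so result = 0.43
((((p ∨ p) → p) → p) ∨ q) = max(0.43, 0.26) = 0.43
not ((((p ∨ p) → p) → p) ∨ q): Gödel ¬ of 0.43 = 0 (operand ≠ 0)
(p ∨ r) = max(0.43, 0.51) = 0.51
((p ∨ r) → p): 0.51 > 0.43, so result = 0.43
(not ((((p ∨ p) → p) → p) ∨ q) ∨ ((p ∨ r) → p)) = max(0, 0.43) = 0.43

0.43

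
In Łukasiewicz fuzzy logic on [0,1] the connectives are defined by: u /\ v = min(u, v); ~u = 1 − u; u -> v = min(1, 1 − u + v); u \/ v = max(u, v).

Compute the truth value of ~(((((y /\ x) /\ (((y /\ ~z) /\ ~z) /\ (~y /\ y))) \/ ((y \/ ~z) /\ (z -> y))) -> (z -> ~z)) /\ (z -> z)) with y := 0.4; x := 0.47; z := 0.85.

0.10

(y /\ x) = min(0.4, 0.47) = 0.4
~z: Łukasiewicz ¬ gives 1 − 0.85 = 0.15
(y /\ ~z) = min(0.4, 0.15) = 0.15
~z: Łukasiewicz ¬ gives 1 − 0.85 = 0.15
((y /\ ~z) /\ ~z) = min(0.15, 0.15) = 0.15
~y: Łukasiewicz ¬ gives 1 − 0.4 = 0.6
(~y /\ y) = min(0.6, 0.4) = 0.4
(((y /\ ~z) /\ ~z) /\ (~y /\ y)) = min(0.15, 0.4) = 0.15
((y /\ x) /\ (((y /\ ~z) /\ ~z) /\ (~y /\ y))) = min(0.4, 0.15) = 0.15
~z: Łukasiewicz ¬ gives 1 − 0.85 = 0.15
(y \/ ~z) = max(0.4, 0.15) = 0.4
(z -> y): min(1, 1 − 0.85 + 0.4) = 0.55
((y \/ ~z) /\ (z -> y)) = min(0.4, 0.55) = 0.4
(((y /\ x) /\ (((y /\ ~z) /\ ~z) /\ (~y /\ y))) \/ ((y \/ ~z) /\ (z -> y))) = max(0.15, 0.4) = 0.4
~z: Łukasiewicz ¬ gives 1 − 0.85 = 0.15
(z -> ~z): min(1, 1 − 0.85 + 0.15) = 0.3
((((y /\ x) /\ (((y /\ ~z) /\ ~z) /\ (~y /\ y))) \/ ((y \/ ~z) /\ (z -> y))) -> (z -> ~z)): min(1, 1 − 0.4 + 0.3) = 0.9
(z -> z): min(1, 1 − 0.85 + 0.85) = 1
(((((y /\ x) /\ (((y /\ ~z) /\ ~z) /\ (~y /\ y))) \/ ((y \/ ~z) /\ (z -> y))) -> (z -> ~z)) /\ (z -> z)) = min(0.9, 1) = 0.9
~(((((y /\ x) /\ (((y /\ ~z) /\ ~z) /\ (~y /\ y))) \/ ((y \/ ~z) /\ (z -> y))) -> (z -> ~z)) /\ (z -> z)): Łukasiewicz ¬ gives 1 − 0.9 = 0.1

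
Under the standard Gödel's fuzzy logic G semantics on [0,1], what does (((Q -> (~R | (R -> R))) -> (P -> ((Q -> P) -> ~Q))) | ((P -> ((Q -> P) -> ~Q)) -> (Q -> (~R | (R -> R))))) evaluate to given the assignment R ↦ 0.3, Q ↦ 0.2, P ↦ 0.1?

1.00

~R: Gödel ¬ of 0.3 = 0 (operand ≠ 0)
(R -> R): 0.3 ≤ 0.3, so result = 1
(~R | (R -> R)) = max(0, 1) = 1
(Q -> (~R | (R -> R))): 0.2 ≤ 1, so result = 1
(Q -> P): 0.2 > 0.1, so result = 0.1
~Q: Gödel ¬ of 0.2 = 0 (operand ≠ 0)
((Q -> P) -> ~Q): 0.1 > 0, so result = 0
(P -> ((Q -> P) -> ~Q)): 0.1 > 0, so result = 0
((Q -> (~R | (R -> R))) -> (P -> ((Q -> P) -> ~Q))): 1 > 0, so result = 0
(Q -> P): 0.2 > 0.1, so result = 0.1
~Q: Gödel ¬ of 0.2 = 0 (operand ≠ 0)
((Q -> P) -> ~Q): 0.1 > 0, so result = 0
(P -> ((Q -> P) -> ~Q)): 0.1 > 0, so result = 0
~R: Gödel ¬ of 0.3 = 0 (operand ≠ 0)
(R -> R): 0.3 ≤ 0.3, so result = 1
(~R | (R -> R)) = max(0, 1) = 1
(Q -> (~R | (R -> R))): 0.2 ≤ 1, so result = 1
((P -> ((Q -> P) -> ~Q)) -> (Q -> (~R | (R -> R)))): 0 ≤ 1, so result = 1
(((Q -> (~R | (R -> R))) -> (P -> ((Q -> P) -> ~Q))) | ((P -> ((Q -> P) -> ~Q)) -> (Q -> (~R | (R -> R))))) = max(0, 1) = 1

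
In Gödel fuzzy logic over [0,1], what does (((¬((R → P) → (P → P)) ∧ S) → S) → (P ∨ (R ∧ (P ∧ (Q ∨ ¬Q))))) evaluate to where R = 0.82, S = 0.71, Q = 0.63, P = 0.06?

(R → P): 0.82 > 0.06, so result = 0.06
(P → P): 0.06 ≤ 0.06, so result = 1
((R → P) → (P → P)): 0.06 ≤ 1, so result = 1
¬((R → P) → (P → P)): Gödel ¬ of 1 = 0 (operand ≠ 0)
(¬((R → P) → (P → P)) ∧ S) = min(0, 0.71) = 0
((¬((R → P) → (P → P)) ∧ S) → S): 0 ≤ 0.71, so result = 1
¬Q: Gödel ¬ of 0.63 = 0 (operand ≠ 0)
(Q ∨ ¬Q) = max(0.63, 0) = 0.63
(P ∧ (Q ∨ ¬Q)) = min(0.06, 0.63) = 0.06
(R ∧ (P ∧ (Q ∨ ¬Q))) = min(0.82, 0.06) = 0.06
(P ∨ (R ∧ (P ∧ (Q ∨ ¬Q)))) = max(0.06, 0.06) = 0.06
(((¬((R → P) → (P → P)) ∧ S) → S) → (P ∨ (R ∧ (P ∧ (Q ∨ ¬Q))))): 1 > 0.06, so result = 0.06

0.06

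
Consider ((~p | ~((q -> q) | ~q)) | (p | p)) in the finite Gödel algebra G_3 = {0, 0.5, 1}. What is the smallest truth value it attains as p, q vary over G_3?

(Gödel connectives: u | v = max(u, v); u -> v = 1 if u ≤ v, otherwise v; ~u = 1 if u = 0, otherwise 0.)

The minimum is attained at p = 0.5, q = 0:
  ~p: Gödel ¬ of 0.5 = 0 (operand ≠ 0)
  (q -> q): 0 ≤ 0, so result = 1
  ~q: Gödel ¬ of 0 = 1 (operand is 0)
  ((q -> q) | ~q) = max(1, 1) = 1
  ~((q -> q) | ~q): Gödel ¬ of 1 = 0 (operand ≠ 0)
  (~p | ~((q -> q) | ~q)) = max(0, 0) = 0
  (p | p) = max(0.5, 0.5) = 0.5
  ((~p | ~((q -> q) | ~q)) | (p | p)) = max(0, 0.5) = 0.5
Checking all 9 assignments confirms none give a value below 0.50.

0.50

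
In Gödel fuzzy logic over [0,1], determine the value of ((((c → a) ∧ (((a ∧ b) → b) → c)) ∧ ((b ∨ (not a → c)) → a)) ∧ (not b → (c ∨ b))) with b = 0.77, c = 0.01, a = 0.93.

(c → a): 0.01 ≤ 0.93, so result = 1
(a ∧ b) = min(0.93, 0.77) = 0.77
((a ∧ b) → b): 0.77 ≤ 0.77, so result = 1
(((a ∧ b) → b) → c): 1 > 0.01, so result = 0.01
((c → a) ∧ (((a ∧ b) → b) → c)) = min(1, 0.01) = 0.01
not a: Gödel ¬ of 0.93 = 0 (operand ≠ 0)
(not a → c): 0 ≤ 0.01, so result = 1
(b ∨ (not a → c)) = max(0.77, 1) = 1
((b ∨ (not a → c)) → a): 1 > 0.93, so result = 0.93
(((c → a) ∧ (((a ∧ b) → b) → c)) ∧ ((b ∨ (not a → c)) → a)) = min(0.01, 0.93) = 0.01
not b: Gödel ¬ of 0.77 = 0 (operand ≠ 0)
(c ∨ b) = max(0.01, 0.77) = 0.77
(not b → (c ∨ b)): 0 ≤ 0.77, so result = 1
((((c → a) ∧ (((a ∧ b) → b) → c)) ∧ ((b ∨ (not a → c)) → a)) ∧ (not b → (c ∨ b))) = min(0.01, 1) = 0.01

0.01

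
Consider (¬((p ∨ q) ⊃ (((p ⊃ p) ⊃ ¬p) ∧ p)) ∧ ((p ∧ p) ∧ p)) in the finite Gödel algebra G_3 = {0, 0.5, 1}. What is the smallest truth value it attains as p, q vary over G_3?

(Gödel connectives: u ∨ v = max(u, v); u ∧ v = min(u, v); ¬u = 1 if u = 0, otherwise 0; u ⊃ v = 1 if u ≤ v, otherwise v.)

The minimum is attained at p = 0, q = 0:
  (p ∨ q) = max(0, 0) = 0
  (p ⊃ p): 0 ≤ 0, so result = 1
  ¬p: Gödel ¬ of 0 = 1 (operand is 0)
  ((p ⊃ p) ⊃ ¬p): 1 ≤ 1, so result = 1
  (((p ⊃ p) ⊃ ¬p) ∧ p) = min(1, 0) = 0
  ((p ∨ q) ⊃ (((p ⊃ p) ⊃ ¬p) ∧ p)): 0 ≤ 0, so result = 1
  ¬((p ∨ q) ⊃ (((p ⊃ p) ⊃ ¬p) ∧ p)): Gödel ¬ of 1 = 0 (operand ≠ 0)
  (p ∧ p) = min(0, 0) = 0
  ((p ∧ p) ∧ p) = min(0, 0) = 0
  (¬((p ∨ q) ⊃ (((p ⊃ p) ⊃ ¬p) ∧ p)) ∧ ((p ∧ p) ∧ p)) = min(0, 0) = 0
Checking all 9 assignments confirms none give a value below 0.00.

0.00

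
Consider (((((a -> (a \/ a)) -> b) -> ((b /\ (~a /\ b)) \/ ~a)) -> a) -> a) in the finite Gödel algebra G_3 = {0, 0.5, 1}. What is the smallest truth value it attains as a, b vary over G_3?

0.50

The minimum is attained at a = 0.5, b = 0.5:
  (a \/ a) = max(0.5, 0.5) = 0.5
  (a -> (a \/ a)): 0.5 ≤ 0.5, so result = 1
  ((a -> (a \/ a)) -> b): 1 > 0.5, so result = 0.5
  ~a: Gödel ¬ of 0.5 = 0 (operand ≠ 0)
  (~a /\ b) = min(0, 0.5) = 0
  (b /\ (~a /\ b)) = min(0.5, 0) = 0
  ~a: Gödel ¬ of 0.5 = 0 (operand ≠ 0)
  ((b /\ (~a /\ b)) \/ ~a) = max(0, 0) = 0
  (((a -> (a \/ a)) -> b) -> ((b /\ (~a /\ b)) \/ ~a)): 0.5 > 0, so result = 0
  ((((a -> (a \/ a)) -> b) -> ((b /\ (~a /\ b)) \/ ~a)) -> a): 0 ≤ 0.5, so result = 1
  (((((a -> (a \/ a)) -> b) -> ((b /\ (~a /\ b)) \/ ~a)) -> a) -> a): 1 > 0.5, so result = 0.5
Checking all 9 assignments confirms none give a value below 0.50.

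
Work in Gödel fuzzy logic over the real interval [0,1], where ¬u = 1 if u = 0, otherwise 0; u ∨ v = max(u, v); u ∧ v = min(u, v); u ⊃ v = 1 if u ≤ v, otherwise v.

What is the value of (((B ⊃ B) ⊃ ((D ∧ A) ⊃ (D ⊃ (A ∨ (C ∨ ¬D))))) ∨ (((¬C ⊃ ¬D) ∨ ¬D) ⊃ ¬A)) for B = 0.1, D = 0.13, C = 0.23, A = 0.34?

(B ⊃ B): 0.1 ≤ 0.1, so result = 1
(D ∧ A) = min(0.13, 0.34) = 0.13
¬D: Gödel ¬ of 0.13 = 0 (operand ≠ 0)
(C ∨ ¬D) = max(0.23, 0) = 0.23
(A ∨ (C ∨ ¬D)) = max(0.34, 0.23) = 0.34
(D ⊃ (A ∨ (C ∨ ¬D))): 0.13 ≤ 0.34, so result = 1
((D ∧ A) ⊃ (D ⊃ (A ∨ (C ∨ ¬D)))): 0.13 ≤ 1, so result = 1
((B ⊃ B) ⊃ ((D ∧ A) ⊃ (D ⊃ (A ∨ (C ∨ ¬D))))): 1 ≤ 1, so result = 1
¬C: Gödel ¬ of 0.23 = 0 (operand ≠ 0)
¬D: Gödel ¬ of 0.13 = 0 (operand ≠ 0)
(¬C ⊃ ¬D): 0 ≤ 0, so result = 1
¬D: Gödel ¬ of 0.13 = 0 (operand ≠ 0)
((¬C ⊃ ¬D) ∨ ¬D) = max(1, 0) = 1
¬A: Gödel ¬ of 0.34 = 0 (operand ≠ 0)
(((¬C ⊃ ¬D) ∨ ¬D) ⊃ ¬A): 1 > 0, so result = 0
(((B ⊃ B) ⊃ ((D ∧ A) ⊃ (D ⊃ (A ∨ (C ∨ ¬D))))) ∨ (((¬C ⊃ ¬D) ∨ ¬D) ⊃ ¬A)) = max(1, 0) = 1

1.00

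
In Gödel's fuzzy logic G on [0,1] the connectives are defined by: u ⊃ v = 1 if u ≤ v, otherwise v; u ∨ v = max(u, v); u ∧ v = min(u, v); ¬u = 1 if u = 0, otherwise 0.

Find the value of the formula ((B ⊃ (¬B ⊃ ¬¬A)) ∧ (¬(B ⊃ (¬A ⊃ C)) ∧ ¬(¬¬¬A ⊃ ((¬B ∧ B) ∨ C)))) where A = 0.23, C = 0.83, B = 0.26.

¬B: Gödel ¬ of 0.26 = 0 (operand ≠ 0)
¬A: Gödel ¬ of 0.23 = 0 (operand ≠ 0)
¬¬A: Gödel ¬ of 0 = 1 (operand is 0)
(¬B ⊃ ¬¬A): 0 ≤ 1, so result = 1
(B ⊃ (¬B ⊃ ¬¬A)): 0.26 ≤ 1, so result = 1
¬A: Gödel ¬ of 0.23 = 0 (operand ≠ 0)
(¬A ⊃ C): 0 ≤ 0.83, so result = 1
(B ⊃ (¬A ⊃ C)): 0.26 ≤ 1, so result = 1
¬(B ⊃ (¬A ⊃ C)): Gödel ¬ of 1 = 0 (operand ≠ 0)
¬A: Gödel ¬ of 0.23 = 0 (operand ≠ 0)
¬¬A: Gödel ¬ of 0 = 1 (operand is 0)
¬¬¬A: Gödel ¬ of 1 = 0 (operand ≠ 0)
¬B: Gödel ¬ of 0.26 = 0 (operand ≠ 0)
(¬B ∧ B) = min(0, 0.26) = 0
((¬B ∧ B) ∨ C) = max(0, 0.83) = 0.83
(¬¬¬A ⊃ ((¬B ∧ B) ∨ C)): 0 ≤ 0.83, so result = 1
¬(¬¬¬A ⊃ ((¬B ∧ B) ∨ C)): Gödel ¬ of 1 = 0 (operand ≠ 0)
(¬(B ⊃ (¬A ⊃ C)) ∧ ¬(¬¬¬A ⊃ ((¬B ∧ B) ∨ C))) = min(0, 0) = 0
((B ⊃ (¬B ⊃ ¬¬A)) ∧ (¬(B ⊃ (¬A ⊃ C)) ∧ ¬(¬¬¬A ⊃ ((¬B ∧ B) ∨ C)))) = min(1, 0) = 0

0.00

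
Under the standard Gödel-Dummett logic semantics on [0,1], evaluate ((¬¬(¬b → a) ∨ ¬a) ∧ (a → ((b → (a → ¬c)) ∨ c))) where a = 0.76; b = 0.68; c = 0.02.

¬b: Gödel ¬ of 0.68 = 0 (operand ≠ 0)
(¬b → a): 0 ≤ 0.76, so result = 1
¬(¬b → a): Gödel ¬ of 1 = 0 (operand ≠ 0)
¬¬(¬b → a): Gödel ¬ of 0 = 1 (operand is 0)
¬a: Gödel ¬ of 0.76 = 0 (operand ≠ 0)
(¬¬(¬b → a) ∨ ¬a) = max(1, 0) = 1
¬c: Gödel ¬ of 0.02 = 0 (operand ≠ 0)
(a → ¬c): 0.76 > 0, so result = 0
(b → (a → ¬c)): 0.68 > 0, so result = 0
((b → (a → ¬c)) ∨ c) = max(0, 0.02) = 0.02
(a → ((b → (a → ¬c)) ∨ c)): 0.76 > 0.02, so result = 0.02
((¬¬(¬b → a) ∨ ¬a) ∧ (a → ((b → (a → ¬c)) ∨ c))) = min(1, 0.02) = 0.02

0.02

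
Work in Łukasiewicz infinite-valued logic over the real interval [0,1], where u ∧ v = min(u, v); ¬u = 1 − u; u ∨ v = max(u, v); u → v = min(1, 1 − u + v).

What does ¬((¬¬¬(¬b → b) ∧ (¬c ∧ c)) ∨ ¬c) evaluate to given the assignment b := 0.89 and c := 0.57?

0.57

¬b: Łukasiewicz ¬ gives 1 − 0.89 = 0.11
(¬b → b): min(1, 1 − 0.11 + 0.89) = 1
¬(¬b → b): Łukasiewicz ¬ gives 1 − 1 = 0
¬¬(¬b → b): Łukasiewicz ¬ gives 1 − 0 = 1
¬¬¬(¬b → b): Łukasiewicz ¬ gives 1 − 1 = 0
¬c: Łukasiewicz ¬ gives 1 − 0.57 = 0.43
(¬c ∧ c) = min(0.43, 0.57) = 0.43
(¬¬¬(¬b → b) ∧ (¬c ∧ c)) = min(0, 0.43) = 0
¬c: Łukasiewicz ¬ gives 1 − 0.57 = 0.43
((¬¬¬(¬b → b) ∧ (¬c ∧ c)) ∨ ¬c) = max(0, 0.43) = 0.43
¬((¬¬¬(¬b → b) ∧ (¬c ∧ c)) ∨ ¬c): Łukasiewicz ¬ gives 1 − 0.43 = 0.57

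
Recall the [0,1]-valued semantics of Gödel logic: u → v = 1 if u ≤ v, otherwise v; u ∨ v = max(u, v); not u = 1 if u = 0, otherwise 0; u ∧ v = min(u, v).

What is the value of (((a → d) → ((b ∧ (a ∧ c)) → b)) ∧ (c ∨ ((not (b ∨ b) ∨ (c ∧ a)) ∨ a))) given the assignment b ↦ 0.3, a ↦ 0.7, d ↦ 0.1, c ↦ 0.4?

(a → d): 0.7 > 0.1, so result = 0.1
(a ∧ c) = min(0.7, 0.4) = 0.4
(b ∧ (a ∧ c)) = min(0.3, 0.4) = 0.3
((b ∧ (a ∧ c)) → b): 0.3 ≤ 0.3, so result = 1
((a → d) → ((b ∧ (a ∧ c)) → b)): 0.1 ≤ 1, so result = 1
(b ∨ b) = max(0.3, 0.3) = 0.3
not (b ∨ b): Gödel ¬ of 0.3 = 0 (operand ≠ 0)
(c ∧ a) = min(0.4, 0.7) = 0.4
(not (b ∨ b) ∨ (c ∧ a)) = max(0, 0.4) = 0.4
((not (b ∨ b) ∨ (c ∧ a)) ∨ a) = max(0.4, 0.7) = 0.7
(c ∨ ((not (b ∨ b) ∨ (c ∧ a)) ∨ a)) = max(0.4, 0.7) = 0.7
(((a → d) → ((b ∧ (a ∧ c)) → b)) ∧ (c ∨ ((not (b ∨ b) ∨ (c ∧ a)) ∨ a))) = min(1, 0.7) = 0.7

0.70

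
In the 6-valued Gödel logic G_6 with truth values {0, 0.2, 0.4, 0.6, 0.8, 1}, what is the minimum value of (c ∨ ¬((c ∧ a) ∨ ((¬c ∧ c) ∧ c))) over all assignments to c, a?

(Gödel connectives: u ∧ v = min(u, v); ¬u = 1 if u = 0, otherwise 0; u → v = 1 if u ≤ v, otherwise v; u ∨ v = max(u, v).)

The minimum is attained at c = 0.2, a = 0.2:
  (c ∧ a) = min(0.2, 0.2) = 0.2
  ¬c: Gödel ¬ of 0.2 = 0 (operand ≠ 0)
  (¬c ∧ c) = min(0, 0.2) = 0
  ((¬c ∧ c) ∧ c) = min(0, 0.2) = 0
  ((c ∧ a) ∨ ((¬c ∧ c) ∧ c)) = max(0.2, 0) = 0.2
  ¬((c ∧ a) ∨ ((¬c ∧ c) ∧ c)): Gödel ¬ of 0.2 = 0 (operand ≠ 0)
  (c ∨ ¬((c ∧ a) ∨ ((¬c ∧ c) ∧ c))) = max(0.2, 0) = 0.2
Checking all 36 assignments confirms none give a value below 0.20.

0.20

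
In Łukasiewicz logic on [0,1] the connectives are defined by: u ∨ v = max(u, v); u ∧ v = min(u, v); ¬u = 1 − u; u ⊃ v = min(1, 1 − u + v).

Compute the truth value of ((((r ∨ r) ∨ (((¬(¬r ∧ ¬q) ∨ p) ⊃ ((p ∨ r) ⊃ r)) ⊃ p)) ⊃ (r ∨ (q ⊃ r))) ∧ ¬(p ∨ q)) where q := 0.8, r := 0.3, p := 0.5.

(r ∨ r) = max(0.3, 0.3) = 0.3
¬r: Łukasiewicz ¬ gives 1 − 0.3 = 0.7
¬q: Łukasiewicz ¬ gives 1 − 0.8 = 0.2
(¬r ∧ ¬q) = min(0.7, 0.2) = 0.2
¬(¬r ∧ ¬q): Łukasiewicz ¬ gives 1 − 0.2 = 0.8
(¬(¬r ∧ ¬q) ∨ p) = max(0.8, 0.5) = 0.8
(p ∨ r) = max(0.5, 0.3) = 0.5
((p ∨ r) ⊃ r): min(1, 1 − 0.5 + 0.3) = 0.8
((¬(¬r ∧ ¬q) ∨ p) ⊃ ((p ∨ r) ⊃ r)): min(1, 1 − 0.8 + 0.8) = 1
(((¬(¬r ∧ ¬q) ∨ p) ⊃ ((p ∨ r) ⊃ r)) ⊃ p): min(1, 1 − 1 + 0.5) = 0.5
((r ∨ r) ∨ (((¬(¬r ∧ ¬q) ∨ p) ⊃ ((p ∨ r) ⊃ r)) ⊃ p)) = max(0.3, 0.5) = 0.5
(q ⊃ r): min(1, 1 − 0.8 + 0.3) = 0.5
(r ∨ (q ⊃ r)) = max(0.3, 0.5) = 0.5
(((r ∨ r) ∨ (((¬(¬r ∧ ¬q) ∨ p) ⊃ ((p ∨ r) ⊃ r)) ⊃ p)) ⊃ (r ∨ (q ⊃ r))): min(1, 1 − 0.5 + 0.5) = 1
(p ∨ q) = max(0.5, 0.8) = 0.8
¬(p ∨ q): Łukasiewicz ¬ gives 1 − 0.8 = 0.2
((((r ∨ r) ∨ (((¬(¬r ∧ ¬q) ∨ p) ⊃ ((p ∨ r) ⊃ r)) ⊃ p)) ⊃ (r ∨ (q ⊃ r))) ∧ ¬(p ∨ q)) = min(1, 0.2) = 0.2

0.20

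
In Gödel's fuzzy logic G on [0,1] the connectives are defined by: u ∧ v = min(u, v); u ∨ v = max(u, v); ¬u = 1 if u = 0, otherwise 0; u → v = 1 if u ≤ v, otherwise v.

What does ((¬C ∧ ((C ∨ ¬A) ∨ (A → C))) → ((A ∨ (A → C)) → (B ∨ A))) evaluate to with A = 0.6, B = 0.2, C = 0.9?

¬C: Gödel ¬ of 0.9 = 0 (operand ≠ 0)
¬A: Gödel ¬ of 0.6 = 0 (operand ≠ 0)
(C ∨ ¬A) = max(0.9, 0) = 0.9
(A → C): 0.6 ≤ 0.9, so result = 1
((C ∨ ¬A) ∨ (A → C)) = max(0.9, 1) = 1
(¬C ∧ ((C ∨ ¬A) ∨ (A → C))) = min(0, 1) = 0
(A → C): 0.6 ≤ 0.9, so result = 1
(A ∨ (A → C)) = max(0.6, 1) = 1
(B ∨ A) = max(0.2, 0.6) = 0.6
((A ∨ (A → C)) → (B ∨ A)): 1 > 0.6, so result = 0.6
((¬C ∧ ((C ∨ ¬A) ∨ (A → C))) → ((A ∨ (A → C)) → (B ∨ A))): 0 ≤ 0.6, so result = 1

1.00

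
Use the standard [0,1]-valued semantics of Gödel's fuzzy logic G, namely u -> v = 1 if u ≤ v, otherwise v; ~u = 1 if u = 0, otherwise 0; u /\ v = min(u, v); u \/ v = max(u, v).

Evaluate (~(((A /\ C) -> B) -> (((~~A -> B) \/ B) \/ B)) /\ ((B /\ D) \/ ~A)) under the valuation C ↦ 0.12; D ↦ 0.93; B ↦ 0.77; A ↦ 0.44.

(A /\ C) = min(0.44, 0.12) = 0.12
((A /\ C) -> B): 0.12 ≤ 0.77, so result = 1
~A: Gödel ¬ of 0.44 = 0 (operand ≠ 0)
~~A: Gödel ¬ of 0 = 1 (operand is 0)
(~~A -> B): 1 > 0.77, so result = 0.77
((~~A -> B) \/ B) = max(0.77, 0.77) = 0.77
(((~~A -> B) \/ B) \/ B) = max(0.77, 0.77) = 0.77
(((A /\ C) -> B) -> (((~~A -> B) \/ B) \/ B)): 1 > 0.77, so result = 0.77
~(((A /\ C) -> B) -> (((~~A -> B) \/ B) \/ B)): Gödel ¬ of 0.77 = 0 (operand ≠ 0)
(B /\ D) = min(0.77, 0.93) = 0.77
~A: Gödel ¬ of 0.44 = 0 (operand ≠ 0)
((B /\ D) \/ ~A) = max(0.77, 0) = 0.77
(~(((A /\ C) -> B) -> (((~~A -> B) \/ B) \/ B)) /\ ((B /\ D) \/ ~A)) = min(0, 0.77) = 0

0.00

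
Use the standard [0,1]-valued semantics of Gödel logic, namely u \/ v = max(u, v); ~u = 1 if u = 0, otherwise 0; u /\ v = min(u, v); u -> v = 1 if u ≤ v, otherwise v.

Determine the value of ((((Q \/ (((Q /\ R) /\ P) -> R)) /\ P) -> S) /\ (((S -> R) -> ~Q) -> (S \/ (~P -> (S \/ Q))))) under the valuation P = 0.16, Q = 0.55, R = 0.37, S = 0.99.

1.00

(Q /\ R) = min(0.55, 0.37) = 0.37
((Q /\ R) /\ P) = min(0.37, 0.16) = 0.16
(((Q /\ R) /\ P) -> R): 0.16 ≤ 0.37, so result = 1
(Q \/ (((Q /\ R) /\ P) -> R)) = max(0.55, 1) = 1
((Q \/ (((Q /\ R) /\ P) -> R)) /\ P) = min(1, 0.16) = 0.16
(((Q \/ (((Q /\ R) /\ P) -> R)) /\ P) -> S): 0.16 ≤ 0.99, so result = 1
(S -> R): 0.99 > 0.37, so result = 0.37
~Q: Gödel ¬ of 0.55 = 0 (operand ≠ 0)
((S -> R) -> ~Q): 0.37 > 0, so result = 0
~P: Gödel ¬ of 0.16 = 0 (operand ≠ 0)
(S \/ Q) = max(0.99, 0.55) = 0.99
(~P -> (S \/ Q)): 0 ≤ 0.99, so result = 1
(S \/ (~P -> (S \/ Q))) = max(0.99, 1) = 1
(((S -> R) -> ~Q) -> (S \/ (~P -> (S \/ Q)))): 0 ≤ 1, so result = 1
((((Q \/ (((Q /\ R) /\ P) -> R)) /\ P) -> S) /\ (((S -> R) -> ~Q) -> (S \/ (~P -> (S \/ Q))))) = min(1, 1) = 1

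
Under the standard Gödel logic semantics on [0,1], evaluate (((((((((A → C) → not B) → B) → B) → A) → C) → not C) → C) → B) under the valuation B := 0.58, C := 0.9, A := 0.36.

0.58

(A → C): 0.36 ≤ 0.9, so result = 1
not B: Gödel ¬ of 0.58 = 0 (operand ≠ 0)
((A → C) → not B): 1 > 0, so result = 0
(((A → C) → not B) → B): 0 ≤ 0.58, so result = 1
((((A → C) → not B) → B) → B): 1 > 0.58, so result = 0.58
(((((A → C) → not B) → B) → B) → A): 0.58 > 0.36, so result = 0.36
((((((A → C) → not B) → B) → B) → A) → C): 0.36 ≤ 0.9, so result = 1
not C: Gödel ¬ of 0.9 = 0 (operand ≠ 0)
(((((((A → C) → not B) → B) → B) → A) → C) → not C): 1 > 0, so result = 0
((((((((A → C) → not B) → B) → B) → A) → C) → not C) → C): 0 ≤ 0.9, so result = 1
(((((((((A → C) → not B) → B) → B) → A) → C) → not C) → C) → B): 1 > 0.58, so result = 0.58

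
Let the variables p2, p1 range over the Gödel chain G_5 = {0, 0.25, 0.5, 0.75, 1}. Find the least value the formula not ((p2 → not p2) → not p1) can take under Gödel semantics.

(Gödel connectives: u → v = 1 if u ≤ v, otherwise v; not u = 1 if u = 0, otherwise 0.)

0.00

The minimum is attained at p2 = 0, p1 = 0:
  not p2: Gödel ¬ of 0 = 1 (operand is 0)
  (p2 → not p2): 0 ≤ 1, so result = 1
  not p1: Gödel ¬ of 0 = 1 (operand is 0)
  ((p2 → not p2) → not p1): 1 ≤ 1, so result = 1
  not ((p2 → not p2) → not p1): Gödel ¬ of 1 = 0 (operand ≠ 0)
Checking all 25 assignments confirms none give a value below 0.00.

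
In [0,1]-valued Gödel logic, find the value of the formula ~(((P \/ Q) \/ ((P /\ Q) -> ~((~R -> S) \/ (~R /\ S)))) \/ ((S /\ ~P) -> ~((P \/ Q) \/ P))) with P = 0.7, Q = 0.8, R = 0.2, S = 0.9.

(P \/ Q) = max(0.7, 0.8) = 0.8
(P /\ Q) = min(0.7, 0.8) = 0.7
~R: Gödel ¬ of 0.2 = 0 (operand ≠ 0)
(~R -> S): 0 ≤ 0.9, so result = 1
~R: Gödel ¬ of 0.2 = 0 (operand ≠ 0)
(~R /\ S) = min(0, 0.9) = 0
((~R -> S) \/ (~R /\ S)) = max(1, 0) = 1
~((~R -> S) \/ (~R /\ S)): Gödel ¬ of 1 = 0 (operand ≠ 0)
((P /\ Q) -> ~((~R -> S) \/ (~R /\ S))): 0.7 > 0, so result = 0
((P \/ Q) \/ ((P /\ Q) -> ~((~R -> S) \/ (~R /\ S)))) = max(0.8, 0) = 0.8
~P: Gödel ¬ of 0.7 = 0 (operand ≠ 0)
(S /\ ~P) = min(0.9, 0) = 0
(P \/ Q) = max(0.7, 0.8) = 0.8
((P \/ Q) \/ P) = max(0.8, 0.7) = 0.8
~((P \/ Q) \/ P): Gödel ¬ of 0.8 = 0 (operand ≠ 0)
((S /\ ~P) -> ~((P \/ Q) \/ P)): 0 ≤ 0, so result = 1
(((P \/ Q) \/ ((P /\ Q) -> ~((~R -> S) \/ (~R /\ S)))) \/ ((S /\ ~P) -> ~((P \/ Q) \/ P))) = max(0.8, 1) = 1
~(((P \/ Q) \/ ((P /\ Q) -> ~((~R -> S) \/ (~R /\ S)))) \/ ((S /\ ~P) -> ~((P \/ Q) \/ P))): Gödel ¬ of 1 = 0 (operand ≠ 0)

0.00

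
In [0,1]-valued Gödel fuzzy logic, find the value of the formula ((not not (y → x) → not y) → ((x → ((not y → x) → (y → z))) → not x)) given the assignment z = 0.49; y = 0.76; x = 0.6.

(y → x): 0.76 > 0.6, so result = 0.6
not (y → x): Gödel ¬ of 0.6 = 0 (operand ≠ 0)
not not (y → x): Gödel ¬ of 0 = 1 (operand is 0)
not y: Gödel ¬ of 0.76 = 0 (operand ≠ 0)
(not not (y → x) → not y): 1 > 0, so result = 0
not y: Gödel ¬ of 0.76 = 0 (operand ≠ 0)
(not y → x): 0 ≤ 0.6, so result = 1
(y → z): 0.76 > 0.49, so result = 0.49
((not y → x) → (y → z)): 1 > 0.49, so result = 0.49
(x → ((not y → x) → (y → z))): 0.6 > 0.49, so result = 0.49
not x: Gödel ¬ of 0.6 = 0 (operand ≠ 0)
((x → ((not y → x) → (y → z))) → not x): 0.49 > 0, so result = 0
((not not (y → x) → not y) → ((x → ((not y → x) → (y → z))) → not x)): 0 ≤ 0, so result = 1

1.00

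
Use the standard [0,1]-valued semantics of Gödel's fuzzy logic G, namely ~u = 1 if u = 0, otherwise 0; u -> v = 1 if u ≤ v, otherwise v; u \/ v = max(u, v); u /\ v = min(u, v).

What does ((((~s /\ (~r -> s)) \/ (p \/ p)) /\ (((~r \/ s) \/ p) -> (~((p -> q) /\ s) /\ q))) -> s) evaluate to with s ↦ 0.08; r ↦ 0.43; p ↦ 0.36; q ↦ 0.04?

~s: Gödel ¬ of 0.08 = 0 (operand ≠ 0)
~r: Gödel ¬ of 0.43 = 0 (operand ≠ 0)
(~r -> s): 0 ≤ 0.08, so result = 1
(~s /\ (~r -> s)) = min(0, 1) = 0
(p \/ p) = max(0.36, 0.36) = 0.36
((~s /\ (~r -> s)) \/ (p \/ p)) = max(0, 0.36) = 0.36
~r: Gödel ¬ of 0.43 = 0 (operand ≠ 0)
(~r \/ s) = max(0, 0.08) = 0.08
((~r \/ s) \/ p) = max(0.08, 0.36) = 0.36
(p -> q): 0.36 > 0.04, so result = 0.04
((p -> q) /\ s) = min(0.04, 0.08) = 0.04
~((p -> q) /\ s): Gödel ¬ of 0.04 = 0 (operand ≠ 0)
(~((p -> q) /\ s) /\ q) = min(0, 0.04) = 0
(((~r \/ s) \/ p) -> (~((p -> q) /\ s) /\ q)): 0.36 > 0, so result = 0
(((~s /\ (~r -> s)) \/ (p \/ p)) /\ (((~r \/ s) \/ p) -> (~((p -> q) /\ s) /\ q))) = min(0.36, 0) = 0
((((~s /\ (~r -> s)) \/ (p \/ p)) /\ (((~r \/ s) \/ p) -> (~((p -> q) /\ s) /\ q))) -> s): 0 ≤ 0.08, so result = 1

1.00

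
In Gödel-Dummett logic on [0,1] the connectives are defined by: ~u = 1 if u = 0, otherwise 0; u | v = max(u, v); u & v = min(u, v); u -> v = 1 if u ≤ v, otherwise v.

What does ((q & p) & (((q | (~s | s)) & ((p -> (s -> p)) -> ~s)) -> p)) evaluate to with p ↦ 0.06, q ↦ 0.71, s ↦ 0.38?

0.06

(q & p) = min(0.71, 0.06) = 0.06
~s: Gödel ¬ of 0.38 = 0 (operand ≠ 0)
(~s | s) = max(0, 0.38) = 0.38
(q | (~s | s)) = max(0.71, 0.38) = 0.71
(s -> p): 0.38 > 0.06, so result = 0.06
(p -> (s -> p)): 0.06 ≤ 0.06, so result = 1
~s: Gödel ¬ of 0.38 = 0 (operand ≠ 0)
((p -> (s -> p)) -> ~s): 1 > 0, so result = 0
((q | (~s | s)) & ((p -> (s -> p)) -> ~s)) = min(0.71, 0) = 0
(((q | (~s | s)) & ((p -> (s -> p)) -> ~s)) -> p): 0 ≤ 0.06, so result = 1
((q & p) & (((q | (~s | s)) & ((p -> (s -> p)) -> ~s)) -> p)) = min(0.06, 1) = 0.06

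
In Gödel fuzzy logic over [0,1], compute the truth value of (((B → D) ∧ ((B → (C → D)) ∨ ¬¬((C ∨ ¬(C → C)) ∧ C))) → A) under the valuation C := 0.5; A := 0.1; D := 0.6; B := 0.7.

0.10

(B → D): 0.7 > 0.6, so result = 0.6
(C → D): 0.5 ≤ 0.6, so result = 1
(B → (C → D)): 0.7 ≤ 1, so result = 1
(C → C): 0.5 ≤ 0.5, so result = 1
¬(C → C): Gödel ¬ of 1 = 0 (operand ≠ 0)
(C ∨ ¬(C → C)) = max(0.5, 0) = 0.5
((C ∨ ¬(C → C)) ∧ C) = min(0.5, 0.5) = 0.5
¬((C ∨ ¬(C → C)) ∧ C): Gödel ¬ of 0.5 = 0 (operand ≠ 0)
¬¬((C ∨ ¬(C → C)) ∧ C): Gödel ¬ of 0 = 1 (operand is 0)
((B → (C → D)) ∨ ¬¬((C ∨ ¬(C → C)) ∧ C)) = max(1, 1) = 1
((B → D) ∧ ((B → (C → D)) ∨ ¬¬((C ∨ ¬(C → C)) ∧ C))) = min(0.6, 1) = 0.6
(((B → D) ∧ ((B → (C → D)) ∨ ¬¬((C ∨ ¬(C → C)) ∧ C))) → A): 0.6 > 0.1, so result = 0.1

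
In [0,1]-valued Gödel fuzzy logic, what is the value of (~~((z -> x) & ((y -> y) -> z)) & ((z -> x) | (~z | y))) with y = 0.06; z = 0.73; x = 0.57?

0.57

(z -> x): 0.73 > 0.57, so result = 0.57
(y -> y): 0.06 ≤ 0.06, so result = 1
((y -> y) -> z): 1 > 0.73, so result = 0.73
((z -> x) & ((y -> y) -> z)) = min(0.57, 0.73) = 0.57
~((z -> x) & ((y -> y) -> z)): Gödel ¬ of 0.57 = 0 (operand ≠ 0)
~~((z -> x) & ((y -> y) -> z)): Gödel ¬ of 0 = 1 (operand is 0)
(z -> x): 0.73 > 0.57, so result = 0.57
~z: Gödel ¬ of 0.73 = 0 (operand ≠ 0)
(~z | y) = max(0, 0.06) = 0.06
((z -> x) | (~z | y)) = max(0.57, 0.06) = 0.57
(~~((z -> x) & ((y -> y) -> z)) & ((z -> x) | (~z | y))) = min(1, 0.57) = 0.57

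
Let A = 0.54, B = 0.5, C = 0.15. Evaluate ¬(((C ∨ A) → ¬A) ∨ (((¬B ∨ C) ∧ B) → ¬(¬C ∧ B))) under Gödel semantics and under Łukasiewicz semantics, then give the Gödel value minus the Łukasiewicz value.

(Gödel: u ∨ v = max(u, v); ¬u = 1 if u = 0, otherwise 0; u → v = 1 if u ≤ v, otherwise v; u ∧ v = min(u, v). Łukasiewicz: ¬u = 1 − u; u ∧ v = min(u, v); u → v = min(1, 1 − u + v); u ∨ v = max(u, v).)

Gödel evaluation:
  (C ∨ A) = max(0.15, 0.54) = 0.54
  ¬A: Gödel ¬ of 0.54 = 0 (operand ≠ 0)
  ((C ∨ A) → ¬A): 0.54 > 0, so result = 0
  ¬B: Gödel ¬ of 0.5 = 0 (operand ≠ 0)
  (¬B ∨ C) = max(0, 0.15) = 0.15
  ((¬B ∨ C) ∧ B) = min(0.15, 0.5) = 0.15
  ¬C: Gödel ¬ of 0.15 = 0 (operand ≠ 0)
  (¬C ∧ B) = min(0, 0.5) = 0
  ¬(¬C ∧ B): Gödel ¬ of 0 = 1 (operand is 0)
  (((¬B ∨ C) ∧ B) → ¬(¬C ∧ B)): 0.15 ≤ 1, so result = 1
  (((C ∨ A) → ¬A) ∨ (((¬B ∨ C) ∧ B) → ¬(¬C ∧ B))) = max(0, 1) = 1
  ¬(((C ∨ A) → ¬A) ∨ (((¬B ∨ C) ∧ B) → ¬(¬C ∧ B))): Gödel ¬ of 1 = 0 (operand ≠ 0)
  Gödel value = 0
Łukasiewicz evaluation:
  (C ∨ A) = max(0.15, 0.54) = 0.54
  ¬A: Łukasiewicz ¬ gives 1 − 0.54 = 0.46
  ((C ∨ A) → ¬A): min(1, 1 − 0.54 + 0.46) = 0.92
  ¬B: Łukasiewicz ¬ gives 1 − 0.5 = 0.5
  (¬B ∨ C) = max(0.5, 0.15) = 0.5
  ((¬B ∨ C) ∧ B) = min(0.5, 0.5) = 0.5
  ¬C: Łukasiewicz ¬ gives 1 − 0.15 = 0.85
  (¬C ∧ B) = min(0.85, 0.5) = 0.5
  ¬(¬C ∧ B): Łukasiewicz ¬ gives 1 − 0.5 = 0.5
  (((¬B ∨ C) ∧ B) → ¬(¬C ∧ B)): min(1, 1 − 0.5 + 0.5) = 1
  (((C ∨ A) → ¬A) ∨ (((¬B ∨ C) ∧ B) → ¬(¬C ∧ B))) = max(0.92, 1) = 1
  ¬(((C ∨ A) → ¬A) ∨ (((¬B ∨ C) ∧ B) → ¬(¬C ∧ B))): Łukasiewicz ¬ gives 1 − 1 = 0
  Łukasiewicz value = 0
Difference: 0 − 0 = 0.00

0.00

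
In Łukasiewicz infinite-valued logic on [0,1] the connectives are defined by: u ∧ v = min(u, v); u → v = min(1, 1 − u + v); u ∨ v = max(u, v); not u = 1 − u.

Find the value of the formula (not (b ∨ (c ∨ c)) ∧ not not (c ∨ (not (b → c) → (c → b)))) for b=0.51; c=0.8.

0.20

(c ∨ c) = max(0.8, 0.8) = 0.8
(b ∨ (c ∨ c)) = max(0.51, 0.8) = 0.8
not (b ∨ (c ∨ c)): Łukasiewicz ¬ gives 1 − 0.8 = 0.2
(b → c): min(1, 1 − 0.51 + 0.8) = 1
not (b → c): Łukasiewicz ¬ gives 1 − 1 = 0
(c → b): min(1, 1 − 0.8 + 0.51) = 0.71
(not (b → c) → (c → b)): min(1, 1 − 0 + 0.71) = 1
(c ∨ (not (b → c) → (c → b))) = max(0.8, 1) = 1
not (c ∨ (not (b → c) → (c → b))): Łukasiewicz ¬ gives 1 − 1 = 0
not not (c ∨ (not (b → c) → (c → b))): Łukasiewicz ¬ gives 1 − 0 = 1
(not (b ∨ (c ∨ c)) ∧ not not (c ∨ (not (b → c) → (c → b)))) = min(0.2, 1) = 0.2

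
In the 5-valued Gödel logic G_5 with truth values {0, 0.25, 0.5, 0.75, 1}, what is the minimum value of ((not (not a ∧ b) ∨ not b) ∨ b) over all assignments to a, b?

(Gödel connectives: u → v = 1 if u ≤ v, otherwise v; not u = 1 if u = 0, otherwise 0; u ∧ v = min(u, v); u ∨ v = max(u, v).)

0.25

The minimum is attained at a = 0, b = 0.25:
  not a: Gödel ¬ of 0 = 1 (operand is 0)
  (not a ∧ b) = min(1, 0.25) = 0.25
  not (not a ∧ b): Gödel ¬ of 0.25 = 0 (operand ≠ 0)
  not b: Gödel ¬ of 0.25 = 0 (operand ≠ 0)
  (not (not a ∧ b) ∨ not b) = max(0, 0) = 0
  ((not (not a ∧ b) ∨ not b) ∨ b) = max(0, 0.25) = 0.25
Checking all 25 assignments confirms none give a value below 0.25.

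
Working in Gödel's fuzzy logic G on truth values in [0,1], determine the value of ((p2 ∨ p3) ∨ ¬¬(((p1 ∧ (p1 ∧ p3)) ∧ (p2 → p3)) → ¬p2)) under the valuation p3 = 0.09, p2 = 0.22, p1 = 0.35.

(p2 ∨ p3) = max(0.22, 0.09) = 0.22
(p1 ∧ p3) = min(0.35, 0.09) = 0.09
(p1 ∧ (p1 ∧ p3)) = min(0.35, 0.09) = 0.09
(p2 → p3): 0.22 > 0.09, so result = 0.09
((p1 ∧ (p1 ∧ p3)) ∧ (p2 → p3)) = min(0.09, 0.09) = 0.09
¬p2: Gödel ¬ of 0.22 = 0 (operand ≠ 0)
(((p1 ∧ (p1 ∧ p3)) ∧ (p2 → p3)) → ¬p2): 0.09 > 0, so result = 0
¬(((p1 ∧ (p1 ∧ p3)) ∧ (p2 → p3)) → ¬p2): Gödel ¬ of 0 = 1 (operand is 0)
¬¬(((p1 ∧ (p1 ∧ p3)) ∧ (p2 → p3)) → ¬p2): Gödel ¬ of 1 = 0 (operand ≠ 0)
((p2 ∨ p3) ∨ ¬¬(((p1 ∧ (p1 ∧ p3)) ∧ (p2 → p3)) → ¬p2)) = max(0.22, 0) = 0.22

0.22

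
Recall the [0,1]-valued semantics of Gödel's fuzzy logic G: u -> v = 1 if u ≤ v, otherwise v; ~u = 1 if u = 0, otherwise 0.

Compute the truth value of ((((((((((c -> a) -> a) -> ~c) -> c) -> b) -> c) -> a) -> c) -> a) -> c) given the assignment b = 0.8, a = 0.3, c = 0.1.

(c -> a): 0.1 ≤ 0.3, so result = 1
((c -> a) -> a): 1 > 0.3, so result = 0.3
~c: Gödel ¬ of 0.1 = 0 (operand ≠ 0)
(((c -> a) -> a) -> ~c): 0.3 > 0, so result = 0
((((c -> a) -> a) -> ~c) -> c): 0 ≤ 0.1, so result = 1
(((((c -> a) -> a) -> ~c) -> c) -> b): 1 > 0.8, so result = 0.8
((((((c -> a) -> a) -> ~c) -> c) -> b) -> c): 0.8 > 0.1, so result = 0.1
(((((((c -> a) -> a) -> ~c) -> c) -> b) -> c) -> a): 0.1 ≤ 0.3, so result = 1
((((((((c -> a) -> a) -> ~c) -> c) -> b) -> c) -> a) -> c): 1 > 0.1, so result = 0.1
(((((((((c -> a) -> a) -> ~c) -> c) -> b) -> c) -> a) -> c) -> a): 0.1 ≤ 0.3, so result = 1
((((((((((c -> a) -> a) -> ~c) -> c) -> b) -> c) -> a) -> c) -> a) -> c): 1 > 0.1, so result = 0.1

0.10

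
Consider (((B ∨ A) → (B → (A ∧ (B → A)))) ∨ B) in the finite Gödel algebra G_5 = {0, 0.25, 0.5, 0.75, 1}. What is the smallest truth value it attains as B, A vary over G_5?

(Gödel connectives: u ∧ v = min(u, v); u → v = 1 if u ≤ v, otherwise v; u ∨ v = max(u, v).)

0.25

The minimum is attained at B = 0.25, A = 0:
  (B ∨ A) = max(0.25, 0) = 0.25
  (B → A): 0.25 > 0, so result = 0
  (A ∧ (B → A)) = min(0, 0) = 0
  (B → (A ∧ (B → A))): 0.25 > 0, so result = 0
  ((B ∨ A) → (B → (A ∧ (B → A)))): 0.25 > 0, so result = 0
  (((B ∨ A) → (B → (A ∧ (B → A)))) ∨ B) = max(0, 0.25) = 0.25
Checking all 25 assignments confirms none give a value below 0.25.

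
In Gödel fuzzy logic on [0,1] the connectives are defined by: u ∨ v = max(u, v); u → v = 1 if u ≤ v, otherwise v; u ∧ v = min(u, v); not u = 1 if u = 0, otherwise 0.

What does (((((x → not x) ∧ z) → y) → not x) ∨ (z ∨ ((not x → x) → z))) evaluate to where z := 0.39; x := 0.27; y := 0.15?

not x: Gödel ¬ of 0.27 = 0 (operand ≠ 0)
(x → not x): 0.27 > 0, so result = 0
((x → not x) ∧ z) = min(0, 0.39) = 0
(((x → not x) ∧ z) → y): 0 ≤ 0.15, so result = 1
not x: Gödel ¬ of 0.27 = 0 (operand ≠ 0)
((((x → not x) ∧ z) → y) → not x): 1 > 0, so result = 0
not x: Gödel ¬ of 0.27 = 0 (operand ≠ 0)
(not x → x): 0 ≤ 0.27, so result = 1
((not x → x) → z): 1 > 0.39, so result = 0.39
(z ∨ ((not x → x) → z)) = max(0.39, 0.39) = 0.39
(((((x → not x) ∧ z) → y) → not x) ∨ (z ∨ ((not x → x) → z))) = max(0, 0.39) = 0.39

0.39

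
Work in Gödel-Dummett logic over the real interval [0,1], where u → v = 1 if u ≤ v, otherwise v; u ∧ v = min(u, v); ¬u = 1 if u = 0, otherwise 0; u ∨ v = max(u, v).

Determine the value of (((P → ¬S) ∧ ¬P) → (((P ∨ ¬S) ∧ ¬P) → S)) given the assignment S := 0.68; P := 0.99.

¬S: Gödel ¬ of 0.68 = 0 (operand ≠ 0)
(P → ¬S): 0.99 > 0, so result = 0
¬P: Gödel ¬ of 0.99 = 0 (operand ≠ 0)
((P → ¬S) ∧ ¬P) = min(0, 0) = 0
¬S: Gödel ¬ of 0.68 = 0 (operand ≠ 0)
(P ∨ ¬S) = max(0.99, 0) = 0.99
¬P: Gödel ¬ of 0.99 = 0 (operand ≠ 0)
((P ∨ ¬S) ∧ ¬P) = min(0.99, 0) = 0
(((P ∨ ¬S) ∧ ¬P) → S): 0 ≤ 0.68, so result = 1
(((P → ¬S) ∧ ¬P) → (((P ∨ ¬S) ∧ ¬P) → S)): 0 ≤ 1, so result = 1

1.00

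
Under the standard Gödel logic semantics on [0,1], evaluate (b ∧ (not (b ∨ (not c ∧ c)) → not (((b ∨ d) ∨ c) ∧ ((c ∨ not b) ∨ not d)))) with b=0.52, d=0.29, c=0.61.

0.52

not c: Gödel ¬ of 0.61 = 0 (operand ≠ 0)
(not c ∧ c) = min(0, 0.61) = 0
(b ∨ (not c ∧ c)) = max(0.52, 0) = 0.52
not (b ∨ (not c ∧ c)): Gödel ¬ of 0.52 = 0 (operand ≠ 0)
(b ∨ d) = max(0.52, 0.29) = 0.52
((b ∨ d) ∨ c) = max(0.52, 0.61) = 0.61
not b: Gödel ¬ of 0.52 = 0 (operand ≠ 0)
(c ∨ not b) = max(0.61, 0) = 0.61
not d: Gödel ¬ of 0.29 = 0 (operand ≠ 0)
((c ∨ not b) ∨ not d) = max(0.61, 0) = 0.61
(((b ∨ d) ∨ c) ∧ ((c ∨ not b) ∨ not d)) = min(0.61, 0.61) = 0.61
not (((b ∨ d) ∨ c) ∧ ((c ∨ not b) ∨ not d)): Gödel ¬ of 0.61 = 0 (operand ≠ 0)
(not (b ∨ (not c ∧ c)) → not (((b ∨ d) ∨ c) ∧ ((c ∨ not b) ∨ not d))): 0 ≤ 0, so result = 1
(b ∧ (not (b ∨ (not c ∧ c)) → not (((b ∨ d) ∨ c) ∧ ((c ∨ not b) ∨ not d)))) = min(0.52, 1) = 0.52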